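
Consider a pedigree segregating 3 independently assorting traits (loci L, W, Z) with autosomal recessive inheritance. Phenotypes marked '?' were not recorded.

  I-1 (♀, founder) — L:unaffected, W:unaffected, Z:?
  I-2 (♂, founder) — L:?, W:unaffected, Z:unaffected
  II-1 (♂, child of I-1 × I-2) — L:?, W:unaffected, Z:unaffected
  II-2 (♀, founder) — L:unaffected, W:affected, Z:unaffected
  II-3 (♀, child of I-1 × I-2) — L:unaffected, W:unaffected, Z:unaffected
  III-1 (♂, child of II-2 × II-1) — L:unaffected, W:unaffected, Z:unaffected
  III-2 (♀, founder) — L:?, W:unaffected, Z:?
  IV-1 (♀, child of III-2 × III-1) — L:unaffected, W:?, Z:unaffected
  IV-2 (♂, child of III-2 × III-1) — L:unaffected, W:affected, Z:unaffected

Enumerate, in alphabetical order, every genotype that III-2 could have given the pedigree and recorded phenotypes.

L/I-1 un ·: LL|Ll
L/I-2 ? ·: LL|Ll|ll
L/II-1 ? I-1×I-2: LL|Ll|ll
L/II-2 un ·: LL|Ll
L/II-3 un I-1×I-2: LL|Ll
L/III-1 un II-2×II-1: LL|Ll
L/III-2 ? ·: LL|Ll|ll
L/IV-1 un III-2×III-1: LL|Ll
L/IV-2 un III-2×III-1: LL|Ll
⇒ L over [I-1,I-2,II-1,II-2,II-3,III-1,III-2,IV-1,IV-2]: 441 consistent
W/I-1 un ·: WW|Ww
W/I-2 un ·: WW|Ww
W/II-1 un I-1×I-2: WW|Ww
W/II-2 aff ·: ww
W/II-3 un I-1×I-2: WW|Ww
W/III-1 un II-2×II-1: Ww
W/III-2 un ·: Ww
W/IV-1 ? III-2×III-1: WW|Ww|ww
W/IV-2 aff III-2×III-1: ww
⇒ W over [I-1,I-2,II-1,II-2,II-3,III-1,III-2,IV-1,IV-2]: 39 consistent
Z/I-1 ? ·: ZZ|Zz|zz
Z/I-2 un ·: ZZ|Zz
Z/II-1 un I-1×I-2: ZZ|Zz
Z/II-2 un ·: ZZ|Zz
Z/II-3 un I-1×I-2: ZZ|Zz
Z/III-1 un II-2×II-1: ZZ|Zz
Z/III-2 ? ·: ZZ|Zz|zz
Z/IV-1 un III-2×III-1: ZZ|Zz
Z/IV-2 un III-2×III-1: ZZ|Zz
⇒ Z over [I-1,I-2,II-1,II-2,II-3,III-1,III-2,IV-1,IV-2]: 387 consistent

III-2 ∈ {LL Ww ZZ, LL Ww Zz, LL Ww zz, Ll Ww ZZ, Ll Ww Zz, Ll Ww zz, ll Ww ZZ, ll Ww Zz, ll Ww zz}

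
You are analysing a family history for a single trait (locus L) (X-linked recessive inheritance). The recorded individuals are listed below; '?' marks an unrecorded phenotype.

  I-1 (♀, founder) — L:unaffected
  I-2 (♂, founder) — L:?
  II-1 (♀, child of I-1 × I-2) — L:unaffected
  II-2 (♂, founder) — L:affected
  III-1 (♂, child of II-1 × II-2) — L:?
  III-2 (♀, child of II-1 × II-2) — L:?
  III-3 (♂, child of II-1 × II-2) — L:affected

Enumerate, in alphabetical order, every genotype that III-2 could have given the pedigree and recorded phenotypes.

L/I-1 un ·: X^LX^L|X^LX^l
L/I-2 ? ·: X^LY|X^lY
L/II-1 un I-1×I-2: X^LX^l
L/II-2 aff ·: X^lY
L/III-1 ? II-1×II-2: X^LY|X^lY
L/III-2 ? II-1×II-2: X^LX^l|X^lX^l
L/III-3 aff II-1×II-2: X^lY
⇒ L over [I-1,I-2,II-1,II-2,III-1,III-2,III-3]: 12 consistent

III-2 ∈ {X^LX^l, X^lX^l}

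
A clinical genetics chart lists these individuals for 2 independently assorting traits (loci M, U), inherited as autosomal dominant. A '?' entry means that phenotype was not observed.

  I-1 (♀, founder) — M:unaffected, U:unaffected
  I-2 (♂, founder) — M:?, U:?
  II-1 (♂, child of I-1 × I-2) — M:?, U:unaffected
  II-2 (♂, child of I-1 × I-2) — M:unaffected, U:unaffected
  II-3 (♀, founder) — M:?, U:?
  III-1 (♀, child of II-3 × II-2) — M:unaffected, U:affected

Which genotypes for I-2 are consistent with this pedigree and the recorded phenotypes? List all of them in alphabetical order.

I-2 ∈ {Mm Uu, Mm uu, mm Uu, mm uu}

M/I-1 un ·: mm
M/I-2 ? ·: mm|Mm
M/II-1 ? I-1×I-2: mm|Mm
M/II-2 un I-1×I-2: mm
M/II-3 ? ·: mm|Mm
M/III-1 un II-3×II-2: mm
⇒ M over [I-1,I-2,II-1,II-2,II-3,III-1]: 6 consistent
U/I-1 un ·: uu
U/I-2 ? ·: uu|Uu
U/II-1 un I-1×I-2: uu
U/II-2 un I-1×I-2: uu
U/II-3 ? ·: Uu|UU
U/III-1 aff II-3×II-2: Uu
⇒ U over [I-1,I-2,II-1,II-2,II-3,III-1]: 4 consistent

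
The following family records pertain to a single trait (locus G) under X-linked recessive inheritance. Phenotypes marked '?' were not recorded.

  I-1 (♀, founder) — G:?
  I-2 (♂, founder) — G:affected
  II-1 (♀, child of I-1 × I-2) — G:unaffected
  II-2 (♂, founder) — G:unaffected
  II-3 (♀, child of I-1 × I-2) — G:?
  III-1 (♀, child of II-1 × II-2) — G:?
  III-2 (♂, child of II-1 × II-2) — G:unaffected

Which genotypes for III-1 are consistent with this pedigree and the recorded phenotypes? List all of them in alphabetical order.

G/I-1 ? ·: X^GX^G|X^GX^g
G/I-2 aff ·: X^gY
G/II-1 un I-1×I-2: X^GX^g
G/II-2 un ·: X^GY
G/II-3 ? I-1×I-2: X^GX^g|X^gX^g
G/III-1 ? II-1×II-2: X^GX^G|X^GX^g
G/III-2 un II-1×II-2: X^GY
⇒ G over [I-1,I-2,II-1,II-2,II-3,III-1,III-2]: 6 consistent

III-1 ∈ {X^GX^G, X^GX^g}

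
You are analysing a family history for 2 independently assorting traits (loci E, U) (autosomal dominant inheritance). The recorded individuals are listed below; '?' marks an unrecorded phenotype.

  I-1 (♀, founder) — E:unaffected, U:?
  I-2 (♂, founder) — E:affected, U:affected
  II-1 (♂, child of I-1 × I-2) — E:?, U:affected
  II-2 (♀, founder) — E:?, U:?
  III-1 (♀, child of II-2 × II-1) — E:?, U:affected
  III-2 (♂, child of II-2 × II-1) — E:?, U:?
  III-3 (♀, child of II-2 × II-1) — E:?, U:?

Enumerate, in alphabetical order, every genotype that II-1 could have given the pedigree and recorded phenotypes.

II-1 ∈ {Ee UU, Ee Uu, ee UU, ee Uu}

E/I-1 un ·: ee
E/I-2 aff ·: Ee|EE
E/II-1 ? I-1×I-2: ee|Ee
E/II-2 ? ·: ee|Ee|EE
E/III-1 ? II-2×II-1: ee|Ee|EE
E/III-2 ? II-2×II-1: ee|Ee|EE
E/III-3 ? II-2×II-1: ee|Ee|EE
⇒ E over [I-1,I-2,II-1,II-2,III-1,III-2,III-3]: 96 consistent
U/I-1 ? ·: uu|Uu|UU
U/I-2 aff ·: Uu|UU
U/II-1 aff I-1×I-2: Uu|UU
U/II-2 ? ·: uu|Uu|UU
U/III-1 aff II-2×II-1: Uu|UU
U/III-2 ? II-2×II-1: uu|Uu|UU
U/III-3 ? II-2×II-1: uu|Uu|UU
⇒ U over [I-1,I-2,II-1,II-2,III-1,III-2,III-3]: 190 consistent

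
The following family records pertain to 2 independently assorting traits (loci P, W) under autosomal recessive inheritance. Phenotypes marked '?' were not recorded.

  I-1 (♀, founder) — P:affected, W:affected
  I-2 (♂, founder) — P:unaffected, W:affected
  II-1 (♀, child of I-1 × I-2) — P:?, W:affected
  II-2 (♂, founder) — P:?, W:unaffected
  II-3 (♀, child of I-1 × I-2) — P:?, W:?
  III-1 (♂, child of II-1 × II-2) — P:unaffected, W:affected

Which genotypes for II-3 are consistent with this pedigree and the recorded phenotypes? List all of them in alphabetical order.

P/I-1 aff ·: pp
P/I-2 un ·: PP|Pp
P/II-1 ? I-1×I-2: Pp|pp
P/II-2 ? ·: PP|Pp|pp
P/II-3 ? I-1×I-2: Pp|pp
P/III-1 un II-1×II-2: PP|Pp
⇒ P over [I-1,I-2,II-1,II-2,II-3,III-1]: 19 consistent
W/I-1 aff ·: ww
W/I-2 aff ·: ww
W/II-1 aff I-1×I-2: ww
W/II-2 un ·: Ww
W/II-3 ? I-1×I-2: ww
W/III-1 aff II-1×II-2: ww
⇒ W over [I-1,I-2,II-1,II-2,II-3,III-1]: 1 consistent

II-3 ∈ {Pp ww, pp ww}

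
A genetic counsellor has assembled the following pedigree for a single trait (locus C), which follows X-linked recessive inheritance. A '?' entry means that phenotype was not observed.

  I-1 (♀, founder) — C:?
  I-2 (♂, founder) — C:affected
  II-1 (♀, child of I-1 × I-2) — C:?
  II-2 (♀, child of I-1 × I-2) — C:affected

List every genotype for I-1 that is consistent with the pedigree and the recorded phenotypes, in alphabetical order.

I-1 ∈ {X^CX^c, X^cX^c}

C/I-1 ? ·: X^CX^c|X^cX^c
C/I-2 aff ·: X^cY
C/II-1 ? I-1×I-2: X^CX^c|X^cX^c
C/II-2 aff I-1×I-2: X^cX^c
⇒ C over [I-1,I-2,II-1,II-2]: 3 consistent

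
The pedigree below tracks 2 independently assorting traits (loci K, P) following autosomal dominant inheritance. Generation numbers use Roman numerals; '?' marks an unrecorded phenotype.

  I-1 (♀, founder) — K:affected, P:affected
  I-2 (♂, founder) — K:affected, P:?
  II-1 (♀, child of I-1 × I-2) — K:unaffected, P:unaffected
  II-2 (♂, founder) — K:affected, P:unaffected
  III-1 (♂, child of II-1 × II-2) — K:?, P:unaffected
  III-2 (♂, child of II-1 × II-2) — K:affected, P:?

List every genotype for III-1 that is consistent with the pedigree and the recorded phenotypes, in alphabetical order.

K/I-1 aff ·: Kk
K/I-2 aff ·: Kk
K/II-1 un I-1×I-2: kk
K/II-2 aff ·: Kk|KK
K/III-1 ? II-1×II-2: kk|Kk
K/III-2 aff II-1×II-2: Kk
⇒ K over [I-1,I-2,II-1,II-2,III-1,III-2]: 3 consistent
P/I-1 aff ·: Pp
P/I-2 ? ·: pp|Pp
P/II-1 un I-1×I-2: pp
P/II-2 un ·: pp
P/III-1 un II-1×II-2: pp
P/III-2 ? II-1×II-2: pp
⇒ P over [I-1,I-2,II-1,II-2,III-1,III-2]: 2 consistent

III-1 ∈ {Kk pp, kk pp}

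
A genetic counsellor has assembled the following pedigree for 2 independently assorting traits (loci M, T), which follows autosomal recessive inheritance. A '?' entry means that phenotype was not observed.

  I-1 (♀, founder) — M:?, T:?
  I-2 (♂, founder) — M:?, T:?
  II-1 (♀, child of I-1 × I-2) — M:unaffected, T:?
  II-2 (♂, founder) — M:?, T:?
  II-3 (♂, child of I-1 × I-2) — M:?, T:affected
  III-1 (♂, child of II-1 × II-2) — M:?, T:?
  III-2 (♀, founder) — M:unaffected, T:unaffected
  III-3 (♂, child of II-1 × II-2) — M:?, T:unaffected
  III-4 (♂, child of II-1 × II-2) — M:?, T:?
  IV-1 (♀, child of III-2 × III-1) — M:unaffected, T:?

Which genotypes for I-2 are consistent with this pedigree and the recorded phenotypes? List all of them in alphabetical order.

M/I-1 ? ·: MM|Mm|mm
M/I-2 ? ·: MM|Mm|mm
M/II-1 un I-1×I-2: MM|Mm
M/II-2 ? ·: MM|Mm|mm
M/II-3 ? I-1×I-2: MM|Mm|mm
M/III-1 ? II-1×II-2: MM|Mm|mm
M/III-2 un ·: MM|Mm
M/III-3 ? II-1×II-2: MM|Mm|mm
M/III-4 ? II-1×II-2: MM|Mm|mm
M/IV-1 un III-2×III-1: MM|Mm
⇒ M over [I-1,I-2,II-1,II-2,II-3,III-1,III-2,III-3,III-4,IV-1]: 2009 consistent
T/I-1 ? ·: Tt|tt
T/I-2 ? ·: Tt|tt
T/II-1 ? I-1×I-2: TT|Tt|tt
T/II-2 ? ·: TT|Tt|tt
T/II-3 aff I-1×I-2: tt
T/III-1 ? II-1×II-2: TT|Tt|tt
T/III-2 un ·: TT|Tt
T/III-3 un II-1×II-2: TT|Tt
T/III-4 ? II-1×II-2: TT|Tt|tt
T/IV-1 ? III-2×III-1: TT|Tt|tt
⇒ T over [I-1,I-2,II-1,II-2,II-3,III-1,III-2,III-3,III-4,IV-1]: 466 consistent

I-2 ∈ {MM Tt, MM tt, Mm Tt, Mm tt, mm Tt, mm tt}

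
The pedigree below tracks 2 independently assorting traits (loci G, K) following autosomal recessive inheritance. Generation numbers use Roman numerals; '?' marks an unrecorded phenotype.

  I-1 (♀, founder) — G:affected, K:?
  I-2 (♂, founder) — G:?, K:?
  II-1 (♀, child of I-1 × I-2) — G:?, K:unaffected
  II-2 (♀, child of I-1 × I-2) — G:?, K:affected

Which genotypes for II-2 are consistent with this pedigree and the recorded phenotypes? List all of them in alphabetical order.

II-2 ∈ {Gg kk, gg kk}

G/I-1 aff ·: gg
G/I-2 ? ·: GG|Gg|gg
G/II-1 ? I-1×I-2: Gg|gg
G/II-2 ? I-1×I-2: Gg|gg
⇒ G over [I-1,I-2,II-1,II-2]: 6 consistent
K/I-1 ? ·: Kk|kk
K/I-2 ? ·: Kk|kk
K/II-1 un I-1×I-2: KK|Kk
K/II-2 aff I-1×I-2: kk
⇒ K over [I-1,I-2,II-1,II-2]: 4 consistent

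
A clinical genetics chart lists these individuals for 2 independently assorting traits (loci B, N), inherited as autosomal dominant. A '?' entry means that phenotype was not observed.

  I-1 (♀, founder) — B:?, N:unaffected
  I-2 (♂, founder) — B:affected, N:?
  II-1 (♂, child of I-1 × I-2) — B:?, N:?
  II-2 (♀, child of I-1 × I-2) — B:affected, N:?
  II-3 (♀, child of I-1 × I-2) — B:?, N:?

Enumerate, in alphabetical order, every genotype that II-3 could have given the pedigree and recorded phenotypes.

II-3 ∈ {BB Nn, BB nn, Bb Nn, Bb nn, bb Nn, bb nn}

B/I-1 ? ·: bb|Bb|BB
B/I-2 aff ·: Bb|BB
B/II-1 ? I-1×I-2: bb|Bb|BB
B/II-2 aff I-1×I-2: Bb|BB
B/II-3 ? I-1×I-2: bb|Bb|BB
⇒ B over [I-1,I-2,II-1,II-2,II-3]: 40 consistent
N/I-1 un ·: nn
N/I-2 ? ·: nn|Nn|NN
N/II-1 ? I-1×I-2: nn|Nn
N/II-2 ? I-1×I-2: nn|Nn
N/II-3 ? I-1×I-2: nn|Nn
⇒ N over [I-1,I-2,II-1,II-2,II-3]: 10 consistent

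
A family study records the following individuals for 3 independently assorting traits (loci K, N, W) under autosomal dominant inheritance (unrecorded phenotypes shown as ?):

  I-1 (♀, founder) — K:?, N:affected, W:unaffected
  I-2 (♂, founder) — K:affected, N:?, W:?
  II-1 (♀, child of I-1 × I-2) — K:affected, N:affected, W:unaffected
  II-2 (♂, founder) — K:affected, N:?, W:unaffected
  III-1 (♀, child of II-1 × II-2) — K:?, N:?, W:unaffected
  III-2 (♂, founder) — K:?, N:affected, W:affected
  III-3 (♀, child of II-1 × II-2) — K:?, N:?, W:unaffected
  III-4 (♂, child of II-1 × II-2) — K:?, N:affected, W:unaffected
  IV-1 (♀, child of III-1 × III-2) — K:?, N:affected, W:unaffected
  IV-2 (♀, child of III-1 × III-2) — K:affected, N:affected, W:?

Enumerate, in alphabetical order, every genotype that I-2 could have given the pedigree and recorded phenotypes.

K/I-1 ? ·: kk|Kk|KK
K/I-2 aff ·: Kk|KK
K/II-1 aff I-1×I-2: Kk|KK
K/II-2 aff ·: Kk|KK
K/III-1 ? II-1×II-2: kk|Kk|KK
K/III-2 ? ·: kk|Kk|KK
K/III-3 ? II-1×II-2: kk|Kk|KK
K/III-4 ? II-1×II-2: kk|Kk|KK
K/IV-1 ? III-1×III-2: kk|Kk|KK
K/IV-2 aff III-1×III-2: Kk|KK
⇒ K over [I-1,I-2,II-1,II-2,III-1,III-2,III-3,III-4,IV-1,IV-2]: 1617 consistent
N/I-1 aff ·: Nn|NN
N/I-2 ? ·: nn|Nn|NN
N/II-1 aff I-1×I-2: Nn|NN
N/II-2 ? ·: nn|Nn|NN
N/III-1 ? II-1×II-2: nn|Nn|NN
N/III-2 aff ·: Nn|NN
N/III-3 ? II-1×II-2: nn|Nn|NN
N/III-4 aff II-1×II-2: Nn|NN
N/IV-1 aff III-1×III-2: Nn|NN
N/IV-2 aff III-1×III-2: Nn|NN
⇒ N over [I-1,I-2,II-1,II-2,III-1,III-2,III-3,III-4,IV-1,IV-2]: 1070 consistent
W/I-1 un ·: ww
W/I-2 ? ·: ww|Ww
W/II-1 un I-1×I-2: ww
W/II-2 un ·: ww
W/III-1 un II-1×II-2: ww
W/III-2 aff ·: Ww
W/III-3 un II-1×II-2: ww
W/III-4 un II-1×II-2: ww
W/IV-1 un III-1×III-2: ww
W/IV-2 ? III-1×III-2: ww|Ww
⇒ W over [I-1,I-2,II-1,II-2,III-1,III-2,III-3,III-4,IV-1,IV-2]: 4 consistent

I-2 ∈ {KK NN Ww, KK NN ww, KK Nn Ww, KK Nn ww, KK nn Ww, KK nn ww, Kk NN Ww, Kk NN ww, Kk Nn Ww, Kk Nn ww, Kk nn Ww, Kk nn ww}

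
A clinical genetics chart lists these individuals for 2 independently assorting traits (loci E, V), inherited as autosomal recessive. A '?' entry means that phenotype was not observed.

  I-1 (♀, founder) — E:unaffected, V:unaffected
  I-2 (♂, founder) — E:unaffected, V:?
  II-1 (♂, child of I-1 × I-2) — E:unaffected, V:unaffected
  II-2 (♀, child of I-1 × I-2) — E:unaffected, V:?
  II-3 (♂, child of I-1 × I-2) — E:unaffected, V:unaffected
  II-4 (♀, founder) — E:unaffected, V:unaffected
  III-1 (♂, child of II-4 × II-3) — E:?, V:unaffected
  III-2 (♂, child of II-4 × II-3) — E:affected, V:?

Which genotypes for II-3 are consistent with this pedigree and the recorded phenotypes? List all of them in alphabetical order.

E/I-1 un ·: EE|Ee
E/I-2 un ·: EE|Ee
E/II-1 un I-1×I-2: EE|Ee
E/II-2 un I-1×I-2: EE|Ee
E/II-3 un I-1×I-2: Ee
E/II-4 un ·: Ee
E/III-1 ? II-4×II-3: EE|Ee|ee
E/III-2 aff II-4×II-3: ee
⇒ E over [I-1,I-2,II-1,II-2,II-3,II-4,III-1,III-2]: 36 consistent
V/I-1 un ·: VV|Vv
V/I-2 ? ·: VV|Vv|vv
V/II-1 un I-1×I-2: VV|Vv
V/II-2 ? I-1×I-2: VV|Vv|vv
V/II-3 un I-1×I-2: VV|Vv
V/II-4 un ·: VV|Vv
V/III-1 un II-4×II-3: VV|Vv
V/III-2 ? II-4×II-3: VV|Vv|vv
⇒ V over [I-1,I-2,II-1,II-2,II-3,II-4,III-1,III-2]: 245 consistent

II-3 ∈ {Ee VV, Ee Vv}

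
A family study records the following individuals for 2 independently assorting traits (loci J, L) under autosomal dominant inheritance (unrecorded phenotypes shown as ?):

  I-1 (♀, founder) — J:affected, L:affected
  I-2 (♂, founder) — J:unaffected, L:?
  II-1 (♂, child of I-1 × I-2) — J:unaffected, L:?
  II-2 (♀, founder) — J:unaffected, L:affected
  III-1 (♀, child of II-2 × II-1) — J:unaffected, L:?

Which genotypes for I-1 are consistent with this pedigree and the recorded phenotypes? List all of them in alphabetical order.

I-1 ∈ {Jj LL, Jj Ll}

J/I-1 aff ·: Jj
J/I-2 un ·: jj
J/II-1 un I-1×I-2: jj
J/II-2 un ·: jj
J/III-1 un II-2×II-1: jj
⇒ J over [I-1,I-2,II-1,II-2,III-1]: 1 consistent
L/I-1 aff ·: Ll|LL
L/I-2 ? ·: ll|Ll|LL
L/II-1 ? I-1×I-2: ll|Ll|LL
L/II-2 aff ·: Ll|LL
L/III-1 ? II-2×II-1: ll|Ll|LL
⇒ L over [I-1,I-2,II-1,II-2,III-1]: 43 consistent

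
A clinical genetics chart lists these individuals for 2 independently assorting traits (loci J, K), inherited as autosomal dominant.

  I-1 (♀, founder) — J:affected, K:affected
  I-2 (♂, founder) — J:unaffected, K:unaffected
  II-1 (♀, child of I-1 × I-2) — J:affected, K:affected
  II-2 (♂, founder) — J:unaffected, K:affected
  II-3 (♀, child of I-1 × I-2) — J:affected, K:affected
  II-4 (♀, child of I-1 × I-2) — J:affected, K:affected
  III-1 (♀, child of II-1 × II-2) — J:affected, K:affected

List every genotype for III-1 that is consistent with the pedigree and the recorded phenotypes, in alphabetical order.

III-1 ∈ {Jj KK, Jj Kk}

J/I-1 aff ·: Jj|JJ
J/I-2 un ·: jj
J/II-1 aff I-1×I-2: Jj
J/II-2 un ·: jj
J/II-3 aff I-1×I-2: Jj
J/II-4 aff I-1×I-2: Jj
J/III-1 aff II-1×II-2: Jj
⇒ J over [I-1,I-2,II-1,II-2,II-3,II-4,III-1]: 2 consistent
K/I-1 aff ·: Kk|KK
K/I-2 un ·: kk
K/II-1 aff I-1×I-2: Kk
K/II-2 aff ·: Kk|KK
K/II-3 aff I-1×I-2: Kk
K/II-4 aff I-1×I-2: Kk
K/III-1 aff II-1×II-2: Kk|KK
⇒ K over [I-1,I-2,II-1,II-2,II-3,II-4,III-1]: 8 consistent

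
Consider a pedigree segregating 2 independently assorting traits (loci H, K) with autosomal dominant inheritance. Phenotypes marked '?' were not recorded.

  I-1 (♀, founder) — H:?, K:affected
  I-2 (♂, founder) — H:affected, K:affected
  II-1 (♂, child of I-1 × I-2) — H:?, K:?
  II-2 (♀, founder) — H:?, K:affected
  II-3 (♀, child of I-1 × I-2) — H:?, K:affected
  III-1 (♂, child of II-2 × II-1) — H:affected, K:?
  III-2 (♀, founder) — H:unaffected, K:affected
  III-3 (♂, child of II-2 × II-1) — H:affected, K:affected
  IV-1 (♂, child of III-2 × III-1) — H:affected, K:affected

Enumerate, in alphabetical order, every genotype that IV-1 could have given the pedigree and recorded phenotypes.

H/I-1 ? ·: hh|Hh|HH
H/I-2 aff ·: Hh|HH
H/II-1 ? I-1×I-2: hh|Hh|HH
H/II-2 ? ·: hh|Hh|HH
H/II-3 ? I-1×I-2: hh|Hh|HH
H/III-1 aff II-2×II-1: Hh|HH
H/III-2 un ·: hh
H/III-3 aff II-2×II-1: Hh|HH
H/IV-1 aff III-2×III-1: Hh
⇒ H over [I-1,I-2,II-1,II-2,II-3,III-1,III-2,III-3,IV-1]: 148 consistent
K/I-1 aff ·: Kk|KK
K/I-2 aff ·: Kk|KK
K/II-1 ? I-1×I-2: kk|Kk|KK
K/II-2 aff ·: Kk|KK
K/II-3 aff I-1×I-2: Kk|KK
K/III-1 ? II-2×II-1: kk|Kk|KK
K/III-2 aff ·: Kk|KK
K/III-3 aff II-2×II-1: Kk|KK
K/IV-1 aff III-2×III-1: Kk|KK
⇒ K over [I-1,I-2,II-1,II-2,II-3,III-1,III-2,III-3,IV-1]: 331 consistent

IV-1 ∈ {Hh KK, Hh Kk}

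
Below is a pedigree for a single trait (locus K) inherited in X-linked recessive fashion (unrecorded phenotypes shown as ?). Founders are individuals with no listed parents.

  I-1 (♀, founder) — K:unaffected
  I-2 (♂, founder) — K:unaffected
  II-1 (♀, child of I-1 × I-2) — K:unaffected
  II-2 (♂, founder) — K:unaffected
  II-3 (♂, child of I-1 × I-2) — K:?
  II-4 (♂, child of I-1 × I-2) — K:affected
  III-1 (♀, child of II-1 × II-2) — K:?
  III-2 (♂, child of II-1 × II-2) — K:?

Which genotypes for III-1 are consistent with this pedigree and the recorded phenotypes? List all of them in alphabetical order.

K/I-1 un ·: X^KX^k
K/I-2 un ·: X^KY
K/II-1 un I-1×I-2: X^KX^K|X^KX^k
K/II-2 un ·: X^KY
K/II-3 ? I-1×I-2: X^KY|X^kY
K/II-4 aff I-1×I-2: X^kY
K/III-1 ? II-1×II-2: X^KX^K|X^KX^k
K/III-2 ? II-1×II-2: X^KY|X^kY
⇒ K over [I-1,I-2,II-1,II-2,II-3,II-4,III-1,III-2]: 10 consistent

III-1 ∈ {X^KX^K, X^KX^k}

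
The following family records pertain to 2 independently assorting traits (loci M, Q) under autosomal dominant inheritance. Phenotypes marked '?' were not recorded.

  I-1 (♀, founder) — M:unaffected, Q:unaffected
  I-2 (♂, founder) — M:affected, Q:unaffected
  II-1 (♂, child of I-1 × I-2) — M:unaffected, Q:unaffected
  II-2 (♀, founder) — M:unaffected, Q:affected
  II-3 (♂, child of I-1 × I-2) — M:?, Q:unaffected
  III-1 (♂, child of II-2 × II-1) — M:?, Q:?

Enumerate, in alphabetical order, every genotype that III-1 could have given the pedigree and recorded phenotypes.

M/I-1 un ·: mm
M/I-2 aff ·: Mm
M/II-1 un I-1×I-2: mm
M/II-2 un ·: mm
M/II-3 ? I-1×I-2: mm|Mm
M/III-1 ? II-2×II-1: mm
⇒ M over [I-1,I-2,II-1,II-2,II-3,III-1]: 2 consistent
Q/I-1 un ·: qq
Q/I-2 un ·: qq
Q/II-1 un I-1×I-2: qq
Q/II-2 aff ·: Qq|QQ
Q/II-3 un I-1×I-2: qq
Q/III-1 ? II-2×II-1: qq|Qq
⇒ Q over [I-1,I-2,II-1,II-2,II-3,III-1]: 3 consistent

III-1 ∈ {mm Qq, mm qq}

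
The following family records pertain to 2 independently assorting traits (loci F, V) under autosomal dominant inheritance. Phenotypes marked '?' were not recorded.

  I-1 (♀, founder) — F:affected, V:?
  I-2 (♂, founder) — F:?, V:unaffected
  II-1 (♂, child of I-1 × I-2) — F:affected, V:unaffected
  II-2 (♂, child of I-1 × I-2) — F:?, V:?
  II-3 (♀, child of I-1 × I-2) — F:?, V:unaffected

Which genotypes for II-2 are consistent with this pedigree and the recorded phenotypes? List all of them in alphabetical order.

II-2 ∈ {FF Vv, FF vv, Ff Vv, Ff vv, ff Vv, ff vv}

F/I-1 aff ·: Ff|FF
F/I-2 ? ·: ff|Ff|FF
F/II-1 aff I-1×I-2: Ff|FF
F/II-2 ? I-1×I-2: ff|Ff|FF
F/II-3 ? I-1×I-2: ff|Ff|FF
⇒ F over [I-1,I-2,II-1,II-2,II-3]: 40 consistent
V/I-1 ? ·: vv|Vv
V/I-2 un ·: vv
V/II-1 un I-1×I-2: vv
V/II-2 ? I-1×I-2: vv|Vv
V/II-3 un I-1×I-2: vv
⇒ V over [I-1,I-2,II-1,II-2,II-3]: 3 consistent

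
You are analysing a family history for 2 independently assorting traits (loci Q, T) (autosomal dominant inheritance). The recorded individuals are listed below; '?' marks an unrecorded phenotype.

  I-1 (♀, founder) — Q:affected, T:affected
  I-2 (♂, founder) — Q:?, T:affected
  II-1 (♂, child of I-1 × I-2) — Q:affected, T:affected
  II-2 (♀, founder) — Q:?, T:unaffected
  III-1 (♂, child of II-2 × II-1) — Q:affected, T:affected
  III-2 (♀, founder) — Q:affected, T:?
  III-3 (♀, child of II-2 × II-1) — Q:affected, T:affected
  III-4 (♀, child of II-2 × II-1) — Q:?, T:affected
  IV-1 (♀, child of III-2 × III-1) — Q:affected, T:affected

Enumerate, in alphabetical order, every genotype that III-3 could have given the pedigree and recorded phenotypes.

III-3 ∈ {QQ Tt, Qq Tt}

Q/I-1 aff ·: Qq|QQ
Q/I-2 ? ·: qq|Qq|QQ
Q/II-1 aff I-1×I-2: Qq|QQ
Q/II-2 ? ·: qq|Qq|QQ
Q/III-1 aff II-2×II-1: Qq|QQ
Q/III-2 aff ·: Qq|QQ
Q/III-3 aff II-2×II-1: Qq|QQ
Q/III-4 ? II-2×II-1: qq|Qq|QQ
Q/IV-1 aff III-2×III-1: Qq|QQ
⇒ Q over [I-1,I-2,II-1,II-2,III-1,III-2,III-3,III-4,IV-1]: 530 consistent
T/I-1 aff ·: Tt|TT
T/I-2 aff ·: Tt|TT
T/II-1 aff I-1×I-2: Tt|TT
T/II-2 un ·: tt
T/III-1 aff II-2×II-1: Tt
T/III-2 ? ·: tt|Tt|TT
T/III-3 aff II-2×II-1: Tt
T/III-4 aff II-2×II-1: Tt
T/IV-1 aff III-2×III-1: Tt|TT
⇒ T over [I-1,I-2,II-1,II-2,III-1,III-2,III-3,III-4,IV-1]: 35 consistent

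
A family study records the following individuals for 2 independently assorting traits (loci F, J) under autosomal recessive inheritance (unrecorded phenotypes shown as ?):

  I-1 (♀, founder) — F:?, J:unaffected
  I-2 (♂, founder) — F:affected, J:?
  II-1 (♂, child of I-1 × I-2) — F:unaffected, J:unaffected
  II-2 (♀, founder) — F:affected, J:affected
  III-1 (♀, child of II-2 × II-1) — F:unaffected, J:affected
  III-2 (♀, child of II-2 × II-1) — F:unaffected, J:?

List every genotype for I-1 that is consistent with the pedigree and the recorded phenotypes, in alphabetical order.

F/I-1 ? ·: FF|Ff
F/I-2 aff ·: ff
F/II-1 un I-1×I-2: Ff
F/II-2 aff ·: ff
F/III-1 un II-2×II-1: Ff
F/III-2 un II-2×II-1: Ff
⇒ F over [I-1,I-2,II-1,II-2,III-1,III-2]: 2 consistent
J/I-1 un ·: JJ|Jj
J/I-2 ? ·: JJ|Jj|jj
J/II-1 un I-1×I-2: Jj
J/II-2 aff ·: jj
J/III-1 aff II-2×II-1: jj
J/III-2 ? II-2×II-1: Jj|jj
⇒ J over [I-1,I-2,II-1,II-2,III-1,III-2]: 10 consistent

I-1 ∈ {FF JJ, FF Jj, Ff JJ, Ff Jj}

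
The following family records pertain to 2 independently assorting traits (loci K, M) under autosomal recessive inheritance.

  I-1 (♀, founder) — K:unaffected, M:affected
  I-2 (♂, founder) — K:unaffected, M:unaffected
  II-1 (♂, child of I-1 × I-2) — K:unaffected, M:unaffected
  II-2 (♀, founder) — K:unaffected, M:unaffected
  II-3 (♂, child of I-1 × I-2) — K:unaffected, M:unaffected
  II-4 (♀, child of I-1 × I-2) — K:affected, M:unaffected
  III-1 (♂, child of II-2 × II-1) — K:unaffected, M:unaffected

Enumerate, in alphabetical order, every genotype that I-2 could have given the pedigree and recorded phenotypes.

K/I-1 un ·: Kk
K/I-2 un ·: Kk
K/II-1 un I-1×I-2: KK|Kk
K/II-2 un ·: KK|Kk
K/II-3 un I-1×I-2: KK|Kk
K/II-4 aff I-1×I-2: kk
K/III-1 un II-2×II-1: KK|Kk
⇒ K over [I-1,I-2,II-1,II-2,II-3,II-4,III-1]: 14 consistent
M/I-1 aff ·: mm
M/I-2 un ·: MM|Mm
M/II-1 un I-1×I-2: Mm
M/II-2 un ·: MM|Mm
M/II-3 un I-1×I-2: Mm
M/II-4 un I-1×I-2: Mm
M/III-1 un II-2×II-1: MM|Mm
⇒ M over [I-1,I-2,II-1,II-2,II-3,II-4,III-1]: 8 consistent

I-2 ∈ {Kk MM, Kk Mm}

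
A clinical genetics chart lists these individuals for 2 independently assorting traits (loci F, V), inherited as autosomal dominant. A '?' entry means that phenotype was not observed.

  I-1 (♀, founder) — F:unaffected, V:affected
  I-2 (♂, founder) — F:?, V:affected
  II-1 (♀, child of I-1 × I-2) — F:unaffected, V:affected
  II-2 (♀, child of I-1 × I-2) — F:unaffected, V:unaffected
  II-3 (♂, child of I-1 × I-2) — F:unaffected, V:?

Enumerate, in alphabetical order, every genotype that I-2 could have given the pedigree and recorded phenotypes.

I-2 ∈ {Ff Vv, ff Vv}

F/I-1 un ·: ff
F/I-2 ? ·: ff|Ff
F/II-1 un I-1×I-2: ff
F/II-2 un I-1×I-2: ff
F/II-3 un I-1×I-2: ff
⇒ F over [I-1,I-2,II-1,II-2,II-3]: 2 consistent
V/I-1 aff ·: Vv
V/I-2 aff ·: Vv
V/II-1 aff I-1×I-2: Vv|VV
V/II-2 un I-1×I-2: vv
V/II-3 ? I-1×I-2: vv|Vv|VV
⇒ V over [I-1,I-2,II-1,II-2,II-3]: 6 consistent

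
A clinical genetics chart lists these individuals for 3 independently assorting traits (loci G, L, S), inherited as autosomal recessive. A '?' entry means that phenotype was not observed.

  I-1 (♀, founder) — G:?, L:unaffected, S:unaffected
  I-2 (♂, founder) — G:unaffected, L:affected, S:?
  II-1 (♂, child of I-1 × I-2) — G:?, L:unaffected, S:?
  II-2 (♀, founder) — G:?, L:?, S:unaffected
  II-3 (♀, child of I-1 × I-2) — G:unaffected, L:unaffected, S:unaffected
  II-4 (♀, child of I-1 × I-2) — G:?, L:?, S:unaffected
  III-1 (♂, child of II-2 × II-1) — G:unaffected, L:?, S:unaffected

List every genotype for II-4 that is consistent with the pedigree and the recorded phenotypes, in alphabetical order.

G/I-1 ? ·: GG|Gg|gg
G/I-2 un ·: GG|Gg
G/II-1 ? I-1×I-2: GG|Gg|gg
G/II-2 ? ·: GG|Gg|gg
G/II-3 un I-1×I-2: GG|Gg
G/II-4 ? I-1×I-2: GG|Gg|gg
G/III-1 un II-2×II-1: GG|Gg
⇒ G over [I-1,I-2,II-1,II-2,II-3,II-4,III-1]: 161 consistent
L/I-1 un ·: LL|Ll
L/I-2 aff ·: ll
L/II-1 un I-1×I-2: Ll
L/II-2 ? ·: LL|Ll|ll
L/II-3 un I-1×I-2: Ll
L/II-4 ? I-1×I-2: Ll|ll
L/III-1 ? II-2×II-1: LL|Ll|ll
⇒ L over [I-1,I-2,II-1,II-2,II-3,II-4,III-1]: 21 consistent
S/I-1 un ·: SS|Ss
S/I-2 ? ·: SS|Ss|ss
S/II-1 ? I-1×I-2: SS|Ss|ss
S/II-2 un ·: SS|Ss
S/II-3 un I-1×I-2: SS|Ss
S/II-4 un I-1×I-2: SS|Ss
S/III-1 un II-2×II-1: SS|Ss
⇒ S over [I-1,I-2,II-1,II-2,II-3,II-4,III-1]: 105 consistent

II-4 ∈ {GG Ll SS, GG Ll Ss, GG ll SS, GG ll Ss, Gg Ll SS, Gg Ll Ss, Gg ll SS, Gg ll Ss, gg Ll SS, gg Ll Ss, gg ll SS, gg ll Ss}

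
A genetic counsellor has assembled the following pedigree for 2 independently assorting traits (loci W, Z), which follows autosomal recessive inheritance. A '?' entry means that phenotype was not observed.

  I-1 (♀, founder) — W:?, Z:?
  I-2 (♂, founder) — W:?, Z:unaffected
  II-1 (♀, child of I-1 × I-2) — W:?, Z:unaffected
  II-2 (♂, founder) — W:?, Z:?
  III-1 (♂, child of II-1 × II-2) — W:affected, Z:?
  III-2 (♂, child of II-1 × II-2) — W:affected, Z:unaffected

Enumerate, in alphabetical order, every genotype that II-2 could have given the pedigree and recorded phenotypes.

W/I-1 ? ·: WW|Ww|ww
W/I-2 ? ·: WW|Ww|ww
W/II-1 ? I-1×I-2: Ww|ww
W/II-2 ? ·: Ww|ww
W/III-1 aff II-1×II-2: ww
W/III-2 aff II-1×II-2: ww
⇒ W over [I-1,I-2,II-1,II-2,III-1,III-2]: 22 consistent
Z/I-1 ? ·: ZZ|Zz|zz
Z/I-2 un ·: ZZ|Zz
Z/II-1 un I-1×I-2: ZZ|Zz
Z/II-2 ? ·: ZZ|Zz|zz
Z/III-1 ? II-1×II-2: ZZ|Zz|zz
Z/III-2 un II-1×II-2: ZZ|Zz
⇒ Z over [I-1,I-2,II-1,II-2,III-1,III-2]: 84 consistent

II-2 ∈ {Ww ZZ, Ww Zz, Ww zz, ww ZZ, ww Zz, ww zz}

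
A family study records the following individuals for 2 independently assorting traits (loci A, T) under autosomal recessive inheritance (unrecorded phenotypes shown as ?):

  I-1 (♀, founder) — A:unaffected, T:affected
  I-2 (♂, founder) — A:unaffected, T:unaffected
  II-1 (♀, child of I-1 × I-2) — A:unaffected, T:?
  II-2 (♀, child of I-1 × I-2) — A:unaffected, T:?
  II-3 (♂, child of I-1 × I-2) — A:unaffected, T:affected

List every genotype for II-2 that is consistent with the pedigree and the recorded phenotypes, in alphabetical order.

A/I-1 un ·: AA|Aa
A/I-2 un ·: AA|Aa
A/II-1 un I-1×I-2: AA|Aa
A/II-2 un I-1×I-2: AA|Aa
A/II-3 un I-1×I-2: AA|Aa
⇒ A over [I-1,I-2,II-1,II-2,II-3]: 25 consistent
T/I-1 aff ·: tt
T/I-2 un ·: Tt
T/II-1 ? I-1×I-2: Tt|tt
T/II-2 ? I-1×I-2: Tt|tt
T/II-3 aff I-1×I-2: tt
⇒ T over [I-1,I-2,II-1,II-2,II-3]: 4 consistent

II-2 ∈ {AA Tt, AA tt, Aa Tt, Aa tt}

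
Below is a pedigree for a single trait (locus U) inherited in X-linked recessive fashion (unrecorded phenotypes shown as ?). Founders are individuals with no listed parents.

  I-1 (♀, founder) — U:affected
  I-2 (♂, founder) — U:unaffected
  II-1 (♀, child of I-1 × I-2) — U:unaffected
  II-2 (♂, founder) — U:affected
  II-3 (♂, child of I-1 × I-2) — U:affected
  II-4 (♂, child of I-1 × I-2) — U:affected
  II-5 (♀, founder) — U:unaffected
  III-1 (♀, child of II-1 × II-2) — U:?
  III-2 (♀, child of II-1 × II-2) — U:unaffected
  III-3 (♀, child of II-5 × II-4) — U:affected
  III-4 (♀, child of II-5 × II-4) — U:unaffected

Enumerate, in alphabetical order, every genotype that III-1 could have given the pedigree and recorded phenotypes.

III-1 ∈ {X^UX^u, X^uX^u}

U/I-1 aff ·: X^uX^u
U/I-2 un ·: X^UY
U/II-1 un I-1×I-2: X^UX^u
U/II-2 aff ·: X^uY
U/II-3 aff I-1×I-2: X^uY
U/II-4 aff I-1×I-2: X^uY
U/II-5 un ·: X^UX^u
U/III-1 ? II-1×II-2: X^UX^u|X^uX^u
U/III-2 un II-1×II-2: X^UX^u
U/III-3 aff II-5×II-4: X^uX^u
U/III-4 un II-5×II-4: X^UX^u
⇒ U over [I-1,I-2,II-1,II-2,II-3,II-4,II-5,III-1,III-2,III-3,III-4]: 2 consistent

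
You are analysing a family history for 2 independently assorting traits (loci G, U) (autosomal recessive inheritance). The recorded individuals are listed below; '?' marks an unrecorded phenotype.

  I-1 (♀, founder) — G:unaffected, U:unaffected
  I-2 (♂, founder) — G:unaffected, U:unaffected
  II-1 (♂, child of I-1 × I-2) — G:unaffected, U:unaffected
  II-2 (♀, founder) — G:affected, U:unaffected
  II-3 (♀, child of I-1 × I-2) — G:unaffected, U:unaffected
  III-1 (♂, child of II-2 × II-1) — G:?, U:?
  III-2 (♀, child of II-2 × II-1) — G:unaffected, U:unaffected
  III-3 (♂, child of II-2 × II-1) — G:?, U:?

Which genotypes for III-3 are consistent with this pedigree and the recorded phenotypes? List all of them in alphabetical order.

G/I-1 un ·: GG|Gg
G/I-2 un ·: GG|Gg
G/II-1 un I-1×I-2: GG|Gg
G/II-2 aff ·: gg
G/II-3 un I-1×I-2: GG|Gg
G/III-1 ? II-2×II-1: Gg|gg
G/III-2 un II-2×II-1: Gg
G/III-3 ? II-2×II-1: Gg|gg
⇒ G over [I-1,I-2,II-1,II-2,II-3,III-1,III-2,III-3]: 31 consistent
U/I-1 un ·: UU|Uu
U/I-2 un ·: UU|Uu
U/II-1 un I-1×I-2: UU|Uu
U/II-2 un ·: UU|Uu
U/II-3 un I-1×I-2: UU|Uu
U/III-1 ? II-2×II-1: UU|Uu|uu
U/III-2 un II-2×II-1: UU|Uu
U/III-3 ? II-2×II-1: UU|Uu|uu
⇒ U over [I-1,I-2,II-1,II-2,II-3,III-1,III-2,III-3]: 219 consistent

III-3 ∈ {Gg UU, Gg Uu, Gg uu, gg UU, gg Uu, gg uu}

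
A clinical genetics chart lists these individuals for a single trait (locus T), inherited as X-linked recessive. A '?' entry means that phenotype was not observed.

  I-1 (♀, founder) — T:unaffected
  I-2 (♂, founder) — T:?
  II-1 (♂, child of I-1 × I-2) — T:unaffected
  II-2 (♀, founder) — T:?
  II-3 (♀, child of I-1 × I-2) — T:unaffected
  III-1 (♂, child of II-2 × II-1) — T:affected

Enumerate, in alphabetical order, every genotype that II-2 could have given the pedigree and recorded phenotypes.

T/I-1 un ·: X^TX^T|X^TX^t
T/I-2 ? ·: X^TY|X^tY
T/II-1 un I-1×I-2: X^TY
T/II-2 ? ·: X^TX^t|X^tX^t
T/II-3 un I-1×I-2: X^TX^T|X^TX^t
T/III-1 aff II-2×II-1: X^tY
⇒ T over [I-1,I-2,II-1,II-2,II-3,III-1]: 10 consistent

II-2 ∈ {X^TX^t, X^tX^t}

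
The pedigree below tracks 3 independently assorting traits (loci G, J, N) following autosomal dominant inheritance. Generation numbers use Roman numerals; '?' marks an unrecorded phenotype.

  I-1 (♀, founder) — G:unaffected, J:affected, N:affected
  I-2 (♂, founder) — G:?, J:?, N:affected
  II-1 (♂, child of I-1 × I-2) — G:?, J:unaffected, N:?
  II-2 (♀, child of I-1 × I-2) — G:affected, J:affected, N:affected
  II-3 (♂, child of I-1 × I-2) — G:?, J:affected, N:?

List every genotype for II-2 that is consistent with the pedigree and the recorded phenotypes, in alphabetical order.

G/I-1 un ·: gg
G/I-2 ? ·: Gg|GG
G/II-1 ? I-1×I-2: gg|Gg
G/II-2 aff I-1×I-2: Gg
G/II-3 ? I-1×I-2: gg|Gg
⇒ G over [I-1,I-2,II-1,II-2,II-3]: 5 consistent
J/I-1 aff ·: Jj
J/I-2 ? ·: jj|Jj
J/II-1 un I-1×I-2: jj
J/II-2 aff I-1×I-2: Jj|JJ
J/II-3 aff I-1×I-2: Jj|JJ
⇒ J over [I-1,I-2,II-1,II-2,II-3]: 5 consistent
N/I-1 aff ·: Nn|NN
N/I-2 aff ·: Nn|NN
N/II-1 ? I-1×I-2: nn|Nn|NN
N/II-2 aff I-1×I-2: Nn|NN
N/II-3 ? I-1×I-2: nn|Nn|NN
⇒ N over [I-1,I-2,II-1,II-2,II-3]: 35 consistent

II-2 ∈ {Gg JJ NN, Gg JJ Nn, Gg Jj NN, Gg Jj Nn}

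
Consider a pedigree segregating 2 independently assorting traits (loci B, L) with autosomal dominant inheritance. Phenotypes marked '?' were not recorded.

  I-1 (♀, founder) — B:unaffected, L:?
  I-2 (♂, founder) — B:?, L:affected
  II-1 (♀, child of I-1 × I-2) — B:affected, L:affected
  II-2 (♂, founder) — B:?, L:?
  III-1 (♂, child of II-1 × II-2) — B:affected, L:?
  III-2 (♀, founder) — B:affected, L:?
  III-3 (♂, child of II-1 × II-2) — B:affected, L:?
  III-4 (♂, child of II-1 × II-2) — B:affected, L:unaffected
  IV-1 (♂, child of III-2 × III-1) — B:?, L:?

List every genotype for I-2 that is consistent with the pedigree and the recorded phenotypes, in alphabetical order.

I-2 ∈ {BB LL, BB Ll, Bb LL, Bb Ll}

B/I-1 un ·: bb
B/I-2 ? ·: Bb|BB
B/II-1 aff I-1×I-2: Bb
B/II-2 ? ·: bb|Bb|BB
B/III-1 aff II-1×II-2: Bb|BB
B/III-2 aff ·: Bb|BB
B/III-3 aff II-1×II-2: Bb|BB
B/III-4 aff II-1×II-2: Bb|BB
B/IV-1 ? III-2×III-1: bb|Bb|BB
⇒ B over [I-1,I-2,II-1,II-2,III-1,III-2,III-3,III-4,IV-1]: 138 consistent
L/I-1 ? ·: ll|Ll|LL
L/I-2 aff ·: Ll|LL
L/II-1 aff I-1×I-2: Ll
L/II-2 ? ·: ll|Ll
L/III-1 ? II-1×II-2: ll|Ll|LL
L/III-2 ? ·: ll|Ll|LL
L/III-3 ? II-1×II-2: ll|Ll|LL
L/III-4 un II-1×II-2: ll
L/IV-1 ? III-2×III-1: ll|Ll|LL
⇒ L over [I-1,I-2,II-1,II-2,III-1,III-2,III-3,III-4,IV-1]: 335 consistent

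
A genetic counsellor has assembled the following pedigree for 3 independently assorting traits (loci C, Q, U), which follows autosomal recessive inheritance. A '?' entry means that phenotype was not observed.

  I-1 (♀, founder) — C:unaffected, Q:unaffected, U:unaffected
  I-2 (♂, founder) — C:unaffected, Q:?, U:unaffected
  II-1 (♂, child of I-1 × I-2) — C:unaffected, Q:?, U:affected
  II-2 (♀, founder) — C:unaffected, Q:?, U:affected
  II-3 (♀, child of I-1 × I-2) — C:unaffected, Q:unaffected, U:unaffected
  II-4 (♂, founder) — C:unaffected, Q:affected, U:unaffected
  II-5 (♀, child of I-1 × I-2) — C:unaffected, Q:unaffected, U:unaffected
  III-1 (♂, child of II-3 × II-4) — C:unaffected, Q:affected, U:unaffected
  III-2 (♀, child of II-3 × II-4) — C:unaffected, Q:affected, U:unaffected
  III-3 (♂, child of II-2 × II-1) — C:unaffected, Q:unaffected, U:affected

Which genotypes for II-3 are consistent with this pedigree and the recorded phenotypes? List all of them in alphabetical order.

II-3 ∈ {CC Qq UU, CC Qq Uu, Cc Qq UU, Cc Qq Uu}

C/I-1 un ·: CC|Cc
C/I-2 un ·: CC|Cc
C/II-1 un I-1×I-2: CC|Cc
C/II-2 un ·: CC|Cc
C/II-3 un I-1×I-2: CC|Cc
C/II-4 un ·: CC|Cc
C/II-5 un I-1×I-2: CC|Cc
C/III-1 un II-3×II-4: CC|Cc
C/III-2 un II-3×II-4: CC|Cc
C/III-3 un II-2×II-1: CC|Cc
⇒ C over [I-1,I-2,II-1,II-2,II-3,II-4,II-5,III-1,III-2,III-3]: 561 consistent
Q/I-1 un ·: QQ|Qq
Q/I-2 ? ·: QQ|Qq|qq
Q/II-1 ? I-1×I-2: QQ|Qq|qq
Q/II-2 ? ·: QQ|Qq|qq
Q/II-3 un I-1×I-2: Qq
Q/II-4 aff ·: qq
Q/II-5 un I-1×I-2: QQ|Qq
Q/III-1 aff II-3×II-4: qq
Q/III-2 aff II-3×II-4: qq
Q/III-3 un II-2×II-1: QQ|Qq
⇒ Q over [I-1,I-2,II-1,II-2,II-3,II-4,II-5,III-1,III-2,III-3]: 70 consistent
U/I-1 un ·: Uu
U/I-2 un ·: Uu
U/II-1 aff I-1×I-2: uu
U/II-2 aff ·: uu
U/II-3 un I-1×I-2: UU|Uu
U/II-4 un ·: UU|Uu
U/II-5 un I-1×I-2: UU|Uu
U/III-1 un II-3×II-4: UU|Uu
U/III-2 un II-3×II-4: UU|Uu
U/III-3 aff II-2×II-1: uu
⇒ U over [I-1,I-2,II-1,II-2,II-3,II-4,II-5,III-1,III-2,III-3]: 26 consistent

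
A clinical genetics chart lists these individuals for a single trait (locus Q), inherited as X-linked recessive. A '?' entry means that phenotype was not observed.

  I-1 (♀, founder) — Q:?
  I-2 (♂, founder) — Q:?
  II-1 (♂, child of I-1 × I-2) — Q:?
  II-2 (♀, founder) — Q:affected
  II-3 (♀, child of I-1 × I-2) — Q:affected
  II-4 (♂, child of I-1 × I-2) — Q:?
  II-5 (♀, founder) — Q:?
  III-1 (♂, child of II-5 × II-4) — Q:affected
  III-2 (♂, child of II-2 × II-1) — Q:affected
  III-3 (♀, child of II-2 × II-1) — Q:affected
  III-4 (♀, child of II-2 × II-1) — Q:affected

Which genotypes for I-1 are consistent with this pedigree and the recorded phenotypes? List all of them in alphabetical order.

I-1 ∈ {X^QX^q, X^qX^q}

Q/I-1 ? ·: X^QX^q|X^qX^q
Q/I-2 ? ·: X^qY
Q/II-1 ? I-1×I-2: X^qY
Q/II-2 aff ·: X^qX^q
Q/II-3 aff I-1×I-2: X^qX^q
Q/II-4 ? I-1×I-2: X^QY|X^qY
Q/II-5 ? ·: X^QX^q|X^qX^q
Q/III-1 aff II-5×II-4: X^qY
Q/III-2 aff II-2×II-1: X^qY
Q/III-3 aff II-2×II-1: X^qX^q
Q/III-4 aff II-2×II-1: X^qX^q
⇒ Q over [I-1,I-2,II-1,II-2,II-3,II-4,II-5,III-1,III-2,III-3,III-4]: 6 consistent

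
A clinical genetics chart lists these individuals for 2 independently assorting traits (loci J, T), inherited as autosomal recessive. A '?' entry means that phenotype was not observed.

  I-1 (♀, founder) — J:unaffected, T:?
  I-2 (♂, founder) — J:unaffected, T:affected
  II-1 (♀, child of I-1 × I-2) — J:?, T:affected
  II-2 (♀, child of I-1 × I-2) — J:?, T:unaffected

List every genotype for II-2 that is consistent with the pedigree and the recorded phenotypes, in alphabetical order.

J/I-1 un ·: JJ|Jj
J/I-2 un ·: JJ|Jj
J/II-1 ? I-1×I-2: JJ|Jj|jj
J/II-2 ? I-1×I-2: JJ|Jj|jj
⇒ J over [I-1,I-2,II-1,II-2]: 18 consistent
T/I-1 ? ·: Tt
T/I-2 aff ·: tt
T/II-1 aff I-1×I-2: tt
T/II-2 un I-1×I-2: Tt
⇒ T over [I-1,I-2,II-1,II-2]: 1 consistent

II-2 ∈ {JJ Tt, Jj Tt, jj Tt}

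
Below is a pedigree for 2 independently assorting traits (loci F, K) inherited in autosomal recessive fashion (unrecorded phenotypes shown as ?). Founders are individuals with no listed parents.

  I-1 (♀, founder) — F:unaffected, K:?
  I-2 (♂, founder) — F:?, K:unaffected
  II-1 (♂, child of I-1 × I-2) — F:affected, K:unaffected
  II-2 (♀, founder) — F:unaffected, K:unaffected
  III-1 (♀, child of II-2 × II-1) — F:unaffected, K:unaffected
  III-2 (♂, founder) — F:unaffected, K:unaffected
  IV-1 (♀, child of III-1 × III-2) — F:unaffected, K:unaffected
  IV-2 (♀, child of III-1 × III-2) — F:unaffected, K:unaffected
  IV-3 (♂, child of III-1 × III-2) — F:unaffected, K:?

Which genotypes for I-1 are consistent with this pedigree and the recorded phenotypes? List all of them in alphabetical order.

I-1 ∈ {Ff KK, Ff Kk, Ff kk}

F/I-1 un ·: Ff
F/I-2 ? ·: Ff|ff
F/II-1 aff I-1×I-2: ff
F/II-2 un ·: FF|Ff
F/III-1 un II-2×II-1: Ff
F/III-2 un ·: FF|Ff
F/IV-1 un III-1×III-2: FF|Ff
F/IV-2 un III-1×III-2: FF|Ff
F/IV-3 un III-1×III-2: FF|Ff
⇒ F over [I-1,I-2,II-1,II-2,III-1,III-2,IV-1,IV-2,IV-3]: 64 consistent
K/I-1 ? ·: KK|Kk|kk
K/I-2 un ·: KK|Kk
K/II-1 un I-1×I-2: KK|Kk
K/II-2 un ·: KK|Kk
K/III-1 un II-2×II-1: KK|Kk
K/III-2 un ·: KK|Kk
K/IV-1 un III-1×III-2: KK|Kk
K/IV-2 un III-1×III-2: KK|Kk
K/IV-3 ? III-1×III-2: KK|Kk|kk
⇒ K over [I-1,I-2,II-1,II-2,III-1,III-2,IV-1,IV-2,IV-3]: 442 consistent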